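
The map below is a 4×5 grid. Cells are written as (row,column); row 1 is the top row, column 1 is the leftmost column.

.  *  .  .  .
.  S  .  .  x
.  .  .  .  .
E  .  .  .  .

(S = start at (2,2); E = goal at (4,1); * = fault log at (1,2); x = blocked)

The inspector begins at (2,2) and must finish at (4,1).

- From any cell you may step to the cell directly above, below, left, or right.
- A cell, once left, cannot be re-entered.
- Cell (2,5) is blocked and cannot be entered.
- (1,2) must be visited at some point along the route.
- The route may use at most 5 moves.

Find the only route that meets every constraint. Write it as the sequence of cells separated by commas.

(2,2), (1,2), (1,1), (2,1), (3,1), (4,1)

The budget equals the shortest possible length, so every move has to be on a shortest route through the required cells.
Route from (2,2): up 1 to (1,2), left 1 to (1,1), down 3 to (4,1) — 5 moves in all.
Check: all required cells visited; 5 ≤ 5 moves.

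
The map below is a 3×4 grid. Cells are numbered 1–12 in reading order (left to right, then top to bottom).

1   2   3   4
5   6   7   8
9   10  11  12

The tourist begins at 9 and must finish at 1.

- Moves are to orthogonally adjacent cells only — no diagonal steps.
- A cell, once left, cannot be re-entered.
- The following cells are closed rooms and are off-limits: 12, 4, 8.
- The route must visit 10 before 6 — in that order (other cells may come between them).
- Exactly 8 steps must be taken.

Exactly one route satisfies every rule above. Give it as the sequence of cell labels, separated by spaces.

The waypoints must appear in the order 10, 6, with no cell reused.
Route from 9: 2× right (reaching 11), 2× up (reaching 3), left to 2, down to 6, left to 5, up to 1 — 8 moves in all.
Check: order respected (10 at step 1, 6 at step 6); 8 moves as required.

9 10 11 7 3 2 6 5 1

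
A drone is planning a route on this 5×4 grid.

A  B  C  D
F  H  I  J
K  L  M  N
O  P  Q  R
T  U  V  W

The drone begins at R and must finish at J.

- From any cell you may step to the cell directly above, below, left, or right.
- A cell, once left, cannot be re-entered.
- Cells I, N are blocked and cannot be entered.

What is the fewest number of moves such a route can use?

8

The Manhattan distance from R to J is |4−2| + |4−4| = 2, so at least 2 moves are needed.
That bound ignores the blocked cells. Measuring each leg by the fewest moves that actually steer around them (R→J: 8) raises the lower bound to 8.
A route of 8 moves exists: R → Q → M → L → H → B → C → D → J.
Since 8 matches that lower bound, it is optimal.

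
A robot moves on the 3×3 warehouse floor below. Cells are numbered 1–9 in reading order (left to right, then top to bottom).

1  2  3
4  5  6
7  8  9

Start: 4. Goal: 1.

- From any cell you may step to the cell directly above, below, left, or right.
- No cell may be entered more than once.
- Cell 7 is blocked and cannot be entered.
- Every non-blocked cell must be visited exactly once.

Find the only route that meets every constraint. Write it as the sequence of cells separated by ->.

Need to visit all 8 open cells exactly once, starting at 4 and ending at 1.
Cell 3 has only two open neighbours (6 and 2), so the path must pass straight through it: one of those is the cell it's entered from and the other is where it exits.
Route from 4: right to 5, down to 8, right to 9, 2× up (reaching 3), 2× left (reaching 1) — 7 moves in all.
Check: all 8 open cells covered.

4 -> 5 -> 8 -> 9 -> 6 -> 3 -> 2 -> 1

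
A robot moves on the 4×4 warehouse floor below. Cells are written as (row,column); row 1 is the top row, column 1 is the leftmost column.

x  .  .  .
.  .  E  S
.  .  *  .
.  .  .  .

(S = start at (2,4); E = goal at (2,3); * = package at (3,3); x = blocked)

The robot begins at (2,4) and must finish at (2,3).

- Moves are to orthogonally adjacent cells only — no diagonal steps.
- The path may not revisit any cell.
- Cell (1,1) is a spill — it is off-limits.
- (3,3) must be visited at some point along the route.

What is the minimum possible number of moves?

3

Any route passes through (3,3) somewhere between (2,4) and (2,3). Summing Manhattan distances along the two legs ((2,4) → (3,3) → (2,3)) gives a lower bound of 2 + 1 = 3 moves.
A route of 3 moves achieves this: (2,4) → (3,4) → (3,3) → (2,3).
Since 3 matches the lower bound, it is optimal.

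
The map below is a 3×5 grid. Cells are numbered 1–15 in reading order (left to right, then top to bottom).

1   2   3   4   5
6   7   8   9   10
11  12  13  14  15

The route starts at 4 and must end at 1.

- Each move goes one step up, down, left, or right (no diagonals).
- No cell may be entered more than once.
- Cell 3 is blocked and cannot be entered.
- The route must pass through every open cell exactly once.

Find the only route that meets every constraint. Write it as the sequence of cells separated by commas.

4, 5, 10, 15, 14, 9, 8, 13, 12, 11, 6, 7, 2, 1

Need to visit all 14 open cells exactly once, starting at 4 and ending at 1.
Cell 15 has only two open neighbours (10 and 14), so the path must pass straight through it: one of those is the cell it's entered from and the other is where it exits.
Route from 4: right 1 to 5, down 2 to 15, left 1 to 14, up 1 to 9, left 1 to 8, down 1 to 13, left 2 to 11, up 1 to 6, right 1 to 7, up 1 to 2, left 1 to 1 — 13 moves in all.
Check: all 14 open cells covered.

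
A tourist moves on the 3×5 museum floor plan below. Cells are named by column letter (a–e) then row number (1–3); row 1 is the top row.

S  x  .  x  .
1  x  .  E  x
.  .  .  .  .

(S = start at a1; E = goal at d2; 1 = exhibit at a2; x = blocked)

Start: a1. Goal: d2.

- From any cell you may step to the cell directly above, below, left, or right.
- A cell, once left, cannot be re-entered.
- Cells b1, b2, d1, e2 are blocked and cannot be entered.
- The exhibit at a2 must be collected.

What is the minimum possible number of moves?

6

Any route passes through a2 somewhere between a1 and d2. Summing Manhattan distances along the two legs (a1 → a2 → d2) gives a lower bound of 1 + 3 = 4 moves.
That bound ignores the blocked cells. Measuring each leg by the fewest moves that actually steer around them (a1→a2: 1; a2→d2: 5) raises the lower bound to 6.
A route of 6 moves exists: a1 → a2 → a3 → b3 → c3 → c2 → d2.
Since 6 matches that lower bound, it is optimal.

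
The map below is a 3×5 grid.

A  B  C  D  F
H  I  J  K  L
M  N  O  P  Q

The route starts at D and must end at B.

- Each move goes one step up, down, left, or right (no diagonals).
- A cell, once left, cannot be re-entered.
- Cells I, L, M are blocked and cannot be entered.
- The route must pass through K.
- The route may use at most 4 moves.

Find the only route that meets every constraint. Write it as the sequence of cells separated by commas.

D, K, J, C, B

The budget equals the shortest possible length, so every move has to be on a shortest route through the required cells.
Route from D: down 1 to K, left 1 to J, up 1 to C, left 1 to B — 4 moves in all.
Check: all required cells visited; 4 ≤ 4 moves.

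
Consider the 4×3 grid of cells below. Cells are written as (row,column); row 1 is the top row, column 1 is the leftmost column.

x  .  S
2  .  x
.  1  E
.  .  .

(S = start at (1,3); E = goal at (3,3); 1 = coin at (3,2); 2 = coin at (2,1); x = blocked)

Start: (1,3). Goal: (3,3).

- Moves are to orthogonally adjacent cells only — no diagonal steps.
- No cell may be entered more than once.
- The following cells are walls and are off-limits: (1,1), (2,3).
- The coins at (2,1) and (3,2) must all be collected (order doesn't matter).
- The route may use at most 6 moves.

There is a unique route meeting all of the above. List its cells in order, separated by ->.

(1,3) -> (1,2) -> (2,2) -> (2,1) -> (3,1) -> (3,2) -> (3,3)

Any route must reach (2,1) and (3,2) and still end at (3,3) within 6 moves, so the order of the required stops is forced.
Route from (1,3): left 1 to (1,2), down 1 to (2,2), left 1 to (2,1), down 1 to (3,1), right 2 to (3,3) — 6 moves in all.
Check: all required cells visited; 6 ≤ 6 moves.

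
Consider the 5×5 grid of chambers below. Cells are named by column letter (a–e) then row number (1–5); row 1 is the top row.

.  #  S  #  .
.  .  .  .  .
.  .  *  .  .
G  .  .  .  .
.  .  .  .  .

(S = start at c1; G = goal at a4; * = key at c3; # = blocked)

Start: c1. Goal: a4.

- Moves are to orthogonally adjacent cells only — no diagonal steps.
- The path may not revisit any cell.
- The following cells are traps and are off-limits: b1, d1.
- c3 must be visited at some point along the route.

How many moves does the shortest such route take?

Any route passes through c3 somewhere between c1 and a4. Summing Manhattan distances along the two legs (c1 → c3 → a4) gives a lower bound of 2 + 3 = 5 moves.
A route of 5 moves achieves this: c1 → c2 → c3 → c4 → b4 → a4.
Since 5 matches the lower bound, it is optimal.

5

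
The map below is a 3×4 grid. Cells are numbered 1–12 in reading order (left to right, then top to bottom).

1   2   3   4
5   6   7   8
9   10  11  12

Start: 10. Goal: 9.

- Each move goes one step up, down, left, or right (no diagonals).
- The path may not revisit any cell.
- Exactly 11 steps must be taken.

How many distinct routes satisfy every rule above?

Need simple routes of exactly 11 moves from 10 to 9 (Manhattan distance 1, so 5 moves are spent on a detour and 5 undoing it).
Enumerating: 10 6 7 11 12 8 4 3 2 1 5 9 | 10 11 12 8 4 3 7 6 2 1 5 9.
That gives 2 routes.

2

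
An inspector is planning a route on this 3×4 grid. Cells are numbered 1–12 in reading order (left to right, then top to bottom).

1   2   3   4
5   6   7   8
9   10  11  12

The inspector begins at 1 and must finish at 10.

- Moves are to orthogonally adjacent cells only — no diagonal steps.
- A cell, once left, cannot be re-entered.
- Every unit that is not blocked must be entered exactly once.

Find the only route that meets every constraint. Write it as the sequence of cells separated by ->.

Need to visit all 12 open cells exactly once, starting at 1 and ending at 10.
Route from 1: right 3 to 4, down 2 to 12, left 1 to 11, up 1 to 7, left 2 to 5, down 1 to 9, right 1 to 10 — 11 moves in all.
Check: all 12 open cells covered.

1 -> 2 -> 3 -> 4 -> 8 -> 12 -> 11 -> 7 -> 6 -> 5 -> 9 -> 10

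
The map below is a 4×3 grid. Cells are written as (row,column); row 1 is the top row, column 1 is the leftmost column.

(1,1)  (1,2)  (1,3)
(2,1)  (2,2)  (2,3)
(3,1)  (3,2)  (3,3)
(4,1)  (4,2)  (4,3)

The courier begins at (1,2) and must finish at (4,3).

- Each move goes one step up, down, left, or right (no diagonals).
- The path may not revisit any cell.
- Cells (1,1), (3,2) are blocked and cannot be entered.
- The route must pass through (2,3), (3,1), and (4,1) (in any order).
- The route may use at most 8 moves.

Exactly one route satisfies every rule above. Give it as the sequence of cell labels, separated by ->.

(1,2) -> (1,3) -> (2,3) -> (2,2) -> (2,1) -> (3,1) -> (4,1) -> (4,2) -> (4,3)

The 8-move cap with required stops at (2,3), (3,1), (4,1) leaves no slack for detours.
Route from (1,2): right to (1,3), down to (2,3), 2× left (reaching (2,1)), 2× down (reaching (4,1)), 2× right (reaching (4,3)) — 8 moves in all.
Check: all required cells visited; 8 ≤ 8 moves.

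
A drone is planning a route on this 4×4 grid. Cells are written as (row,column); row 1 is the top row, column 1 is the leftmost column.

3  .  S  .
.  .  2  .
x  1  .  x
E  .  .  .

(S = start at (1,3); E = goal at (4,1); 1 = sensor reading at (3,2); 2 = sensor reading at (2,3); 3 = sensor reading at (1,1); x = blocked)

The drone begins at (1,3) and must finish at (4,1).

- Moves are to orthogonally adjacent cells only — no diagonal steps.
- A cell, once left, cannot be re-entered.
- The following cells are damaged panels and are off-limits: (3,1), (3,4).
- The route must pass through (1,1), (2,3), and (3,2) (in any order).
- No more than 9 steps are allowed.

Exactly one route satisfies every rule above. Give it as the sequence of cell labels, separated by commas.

The 9-move cap with required stops at (1,1), (2,3), (3,2) leaves no slack for detours.
Route from (1,3): left 2 to (1,1), down 1 to (2,1), right 2 to (2,3), down 1 to (3,3), left 1 to (3,2), down 1 to (4,2), left 1 to (4,1) — 9 moves in all.
Check: all required cells visited; 9 ≤ 9 moves.

(1,3), (1,2), (1,1), (2,1), (2,2), (2,3), (3,3), (3,2), (4,2), (4,1)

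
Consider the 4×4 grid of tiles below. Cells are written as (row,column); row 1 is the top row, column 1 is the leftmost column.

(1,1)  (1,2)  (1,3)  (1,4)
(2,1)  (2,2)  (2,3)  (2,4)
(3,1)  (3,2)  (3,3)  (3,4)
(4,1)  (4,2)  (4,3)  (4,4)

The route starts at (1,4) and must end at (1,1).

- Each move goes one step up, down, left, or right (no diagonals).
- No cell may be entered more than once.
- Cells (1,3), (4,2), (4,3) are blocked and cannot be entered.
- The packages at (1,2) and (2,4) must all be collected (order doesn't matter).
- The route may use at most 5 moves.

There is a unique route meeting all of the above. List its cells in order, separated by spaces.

The budget equals the shortest possible length, so every move has to be on a shortest route through the required cells.
Route from (1,4): down 1 to (2,4), left 2 to (2,2), up 1 to (1,2), left 1 to (1,1) — 5 moves in all.
Check: all required cells visited; 5 ≤ 5 moves.

(1,4) (2,4) (2,3) (2,2) (1,2) (1,1)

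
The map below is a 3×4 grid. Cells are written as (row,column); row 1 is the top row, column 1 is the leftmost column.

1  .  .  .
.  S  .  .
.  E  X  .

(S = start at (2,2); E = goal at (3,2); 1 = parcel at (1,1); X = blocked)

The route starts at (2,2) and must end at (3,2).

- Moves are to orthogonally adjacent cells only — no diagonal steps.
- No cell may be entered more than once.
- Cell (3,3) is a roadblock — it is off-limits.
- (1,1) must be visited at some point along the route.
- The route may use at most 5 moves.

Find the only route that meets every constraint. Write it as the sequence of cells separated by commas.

The 5-move cap with required stops at (1,1) leaves no slack for detours.
Route from (2,2): up to (1,2), left to (1,1), 2× down (reaching (3,1)), right to (3,2) — 5 moves in all.
Check: all required cells visited; 5 ≤ 5 moves.

(2,2), (1,2), (1,1), (2,1), (3,1), (3,2)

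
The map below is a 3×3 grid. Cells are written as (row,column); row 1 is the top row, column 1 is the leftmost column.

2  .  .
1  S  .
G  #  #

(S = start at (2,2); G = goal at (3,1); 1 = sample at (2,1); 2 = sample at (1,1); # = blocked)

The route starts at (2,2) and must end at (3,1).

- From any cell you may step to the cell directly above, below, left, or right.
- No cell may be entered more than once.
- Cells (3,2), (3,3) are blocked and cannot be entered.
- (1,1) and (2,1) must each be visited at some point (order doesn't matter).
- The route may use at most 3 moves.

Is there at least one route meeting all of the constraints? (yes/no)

no

Even ignoring the no-revisit rule, getting from (2,2) to (3,1), taking the cheapest ordering (2,2) → (2,1) → (1,1) → (3,1) needs at least 1 + 1 + 2 = 4 moves (Manhattan distance per leg), which exceeds the 3-move limit.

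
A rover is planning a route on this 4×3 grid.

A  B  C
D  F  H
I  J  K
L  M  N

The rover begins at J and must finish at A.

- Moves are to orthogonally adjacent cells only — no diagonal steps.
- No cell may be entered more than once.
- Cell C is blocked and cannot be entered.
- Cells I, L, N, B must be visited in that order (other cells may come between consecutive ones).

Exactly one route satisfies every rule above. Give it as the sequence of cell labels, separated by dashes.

J - I - L - M - N - K - H - F - B - A

The waypoints must appear in the order I, L, N, B, with no cell reused.
Route from J: left 1 to I, down 1 to L, right 2 to N, up 2 to H, left 1 to F, up 1 to B, left 1 to A — 9 moves in all.
Check: order respected (I at step 1, L at step 2, N at step 4, B at step 8).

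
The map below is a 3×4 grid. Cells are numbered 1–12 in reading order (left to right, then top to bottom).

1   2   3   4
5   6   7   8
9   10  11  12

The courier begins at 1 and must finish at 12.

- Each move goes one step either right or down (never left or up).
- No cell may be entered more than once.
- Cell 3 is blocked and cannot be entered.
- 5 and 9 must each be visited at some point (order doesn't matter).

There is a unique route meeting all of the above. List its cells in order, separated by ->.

1 -> 5 -> 9 -> 10 -> 11 -> 12

Moves only go right or down, so the column and row indices never decrease.
Route from 1: 2× down (reaching 9), 3× right (reaching 12) — 5 moves in all.
Check: all required cells visited.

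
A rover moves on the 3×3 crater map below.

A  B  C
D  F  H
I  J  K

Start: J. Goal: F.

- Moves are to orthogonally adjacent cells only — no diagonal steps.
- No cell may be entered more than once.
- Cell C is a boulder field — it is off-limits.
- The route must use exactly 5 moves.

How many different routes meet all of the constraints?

1

Need simple routes of exactly 5 moves from J to F (Manhattan distance 1, so 2 moves are spent on a detour and 2 undoing it).
Enumerating: J I D A B F.
That gives 1 route.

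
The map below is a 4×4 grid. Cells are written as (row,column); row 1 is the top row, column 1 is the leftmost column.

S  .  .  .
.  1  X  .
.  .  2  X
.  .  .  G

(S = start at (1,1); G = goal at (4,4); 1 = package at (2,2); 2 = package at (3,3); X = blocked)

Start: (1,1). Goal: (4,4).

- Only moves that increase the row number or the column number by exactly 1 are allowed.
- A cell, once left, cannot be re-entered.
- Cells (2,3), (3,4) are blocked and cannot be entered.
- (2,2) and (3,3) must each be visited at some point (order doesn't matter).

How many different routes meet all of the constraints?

A right/down-only route from (1,1) to (4,4) makes exactly 3 down-moves and 3 right-moves in some order.
With no other constraints that would be C(6,3) = 20 routes.
A monotone route can only reach the required cells in the order (2,2), (3,3), so split there and multiply the segment counts (each segment already excludes blocked cells): (1,1)→(2,2): 2; (2,2)→(3,3): 1; (3,3)→(4,4): 1; product = 2.
That gives 2 routes.

2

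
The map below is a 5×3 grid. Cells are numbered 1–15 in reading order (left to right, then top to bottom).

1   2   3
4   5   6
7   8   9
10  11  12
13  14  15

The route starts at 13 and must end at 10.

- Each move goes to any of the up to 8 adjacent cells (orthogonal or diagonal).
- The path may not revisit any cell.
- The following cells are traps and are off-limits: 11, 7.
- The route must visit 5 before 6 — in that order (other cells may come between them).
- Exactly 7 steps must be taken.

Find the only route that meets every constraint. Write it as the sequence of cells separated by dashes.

13 - 14 - 12 - 9 - 5 - 6 - 8 - 10

The waypoints must appear in the order 5, 6, with no cell reused.
Route from 13: right 1 to 14, up-right 1 to 12, up 1 to 9, up-left 1 to 5, right 1 to 6, down-left 2 to 10 — 7 moves in all.
Check: order respected (5 at step 4, 6 at step 5); 7 moves as required.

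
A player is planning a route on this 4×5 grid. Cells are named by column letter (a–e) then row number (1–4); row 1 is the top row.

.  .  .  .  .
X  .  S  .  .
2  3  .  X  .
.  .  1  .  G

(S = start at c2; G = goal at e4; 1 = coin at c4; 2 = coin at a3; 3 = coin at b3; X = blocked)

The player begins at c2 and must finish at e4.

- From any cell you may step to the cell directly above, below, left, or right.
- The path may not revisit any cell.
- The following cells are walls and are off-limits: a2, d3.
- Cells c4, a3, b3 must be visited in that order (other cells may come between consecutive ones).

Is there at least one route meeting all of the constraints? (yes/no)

yes

One route that works: c2 → c3 → c4 → b4 → a4 → a3 → b3 → b2 → b1 → c1 → d1 → d2 → e2 → e3 → e4.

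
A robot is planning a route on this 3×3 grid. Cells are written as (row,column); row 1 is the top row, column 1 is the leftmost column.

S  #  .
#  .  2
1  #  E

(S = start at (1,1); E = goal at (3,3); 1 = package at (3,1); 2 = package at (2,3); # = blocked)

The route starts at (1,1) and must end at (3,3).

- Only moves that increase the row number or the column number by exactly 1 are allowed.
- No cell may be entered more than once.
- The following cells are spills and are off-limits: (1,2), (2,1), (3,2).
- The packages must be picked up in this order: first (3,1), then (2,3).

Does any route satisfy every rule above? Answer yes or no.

(2,3) lies above (3,1), so going from (3,1) to (2,3) would need an upward move — but moves only go right/down, so (3,1) cannot be visited before (2,3).

no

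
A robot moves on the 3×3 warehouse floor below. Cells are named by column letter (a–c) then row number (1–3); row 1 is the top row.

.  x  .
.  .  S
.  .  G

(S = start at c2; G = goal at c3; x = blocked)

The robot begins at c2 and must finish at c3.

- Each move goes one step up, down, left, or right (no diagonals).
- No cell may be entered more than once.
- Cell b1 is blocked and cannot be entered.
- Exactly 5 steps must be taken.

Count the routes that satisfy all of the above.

Need simple routes of exactly 5 moves from c2 to c3 (Manhattan distance 1, so 2 moves are spent on a detour and 2 undoing it).
Enumerating: c2 b2 a2 a3 b3 c3.
That gives 1 route.

1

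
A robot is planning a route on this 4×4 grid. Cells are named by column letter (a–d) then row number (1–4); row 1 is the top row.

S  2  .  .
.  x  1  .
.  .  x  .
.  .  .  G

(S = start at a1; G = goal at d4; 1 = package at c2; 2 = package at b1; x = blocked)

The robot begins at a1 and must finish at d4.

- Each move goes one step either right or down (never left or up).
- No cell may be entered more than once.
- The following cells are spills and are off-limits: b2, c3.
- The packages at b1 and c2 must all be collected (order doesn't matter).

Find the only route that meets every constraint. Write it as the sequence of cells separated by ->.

Moves only go right or down, so the column and row indices never decrease.
Route from a1: right 2 to c1, down 1 to c2, right 1 to d2, down 2 to d4 — 6 moves in all.
Check: all required cells visited.

a1 -> b1 -> c1 -> c2 -> d2 -> d3 -> d4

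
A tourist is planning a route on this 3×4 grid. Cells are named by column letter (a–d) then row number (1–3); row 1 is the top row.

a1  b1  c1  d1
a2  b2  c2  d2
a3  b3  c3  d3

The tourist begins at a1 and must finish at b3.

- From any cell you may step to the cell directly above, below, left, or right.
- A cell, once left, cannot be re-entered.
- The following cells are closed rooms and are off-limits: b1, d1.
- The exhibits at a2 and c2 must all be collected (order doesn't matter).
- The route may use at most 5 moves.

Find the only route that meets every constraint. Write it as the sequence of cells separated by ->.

a1 -> a2 -> b2 -> c2 -> c3 -> b3

Any route must reach a2 and c2 and still end at b3 within 5 moves, so the order of the required stops is forced.
Route from a1: down 1 to a2, right 2 to c2, down 1 to c3, left 1 to b3 — 5 moves in all.
Check: all required cells visited; 5 ≤ 5 moves.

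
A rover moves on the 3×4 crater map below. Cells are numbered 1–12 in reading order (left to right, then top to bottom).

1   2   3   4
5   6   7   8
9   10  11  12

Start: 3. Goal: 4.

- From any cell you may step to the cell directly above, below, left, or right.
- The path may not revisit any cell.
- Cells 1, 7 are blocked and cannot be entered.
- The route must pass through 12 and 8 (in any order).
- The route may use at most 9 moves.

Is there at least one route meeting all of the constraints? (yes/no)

yes

One route that works: 3 → 2 → 6 → 10 → 11 → 12 → 8 → 4.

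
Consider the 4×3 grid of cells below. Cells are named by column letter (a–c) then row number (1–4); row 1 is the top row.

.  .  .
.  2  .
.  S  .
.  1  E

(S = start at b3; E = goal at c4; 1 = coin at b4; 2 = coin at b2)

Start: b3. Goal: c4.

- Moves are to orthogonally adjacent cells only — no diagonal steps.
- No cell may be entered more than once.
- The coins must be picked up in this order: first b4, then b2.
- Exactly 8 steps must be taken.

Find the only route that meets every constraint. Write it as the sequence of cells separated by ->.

b3 -> b4 -> a4 -> a3 -> a2 -> b2 -> c2 -> c3 -> c4

The waypoints must appear in the order b4, b2, with no cell reused.
Route from b3: down to b4, left to a4, 2× up (reaching a2), 2× right (reaching c2), 2× down (reaching c4) — 8 moves in all.
Check: order respected (1 at step 1, 2 at step 5); 8 moves as required.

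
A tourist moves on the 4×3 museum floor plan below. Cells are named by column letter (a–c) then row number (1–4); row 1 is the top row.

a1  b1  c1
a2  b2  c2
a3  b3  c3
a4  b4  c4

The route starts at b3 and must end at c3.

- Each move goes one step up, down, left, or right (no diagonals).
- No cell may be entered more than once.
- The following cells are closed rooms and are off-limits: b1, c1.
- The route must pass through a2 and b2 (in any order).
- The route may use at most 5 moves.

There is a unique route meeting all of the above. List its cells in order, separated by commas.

b3, a3, a2, b2, c2, c3

The 5-move cap with required stops at a2, b2 leaves no slack for detours.
Route from b3: left to a3, up to a2, 2× right (reaching c2), down to c3 — 5 moves in all.
Check: all required cells visited; 5 ≤ 5 moves.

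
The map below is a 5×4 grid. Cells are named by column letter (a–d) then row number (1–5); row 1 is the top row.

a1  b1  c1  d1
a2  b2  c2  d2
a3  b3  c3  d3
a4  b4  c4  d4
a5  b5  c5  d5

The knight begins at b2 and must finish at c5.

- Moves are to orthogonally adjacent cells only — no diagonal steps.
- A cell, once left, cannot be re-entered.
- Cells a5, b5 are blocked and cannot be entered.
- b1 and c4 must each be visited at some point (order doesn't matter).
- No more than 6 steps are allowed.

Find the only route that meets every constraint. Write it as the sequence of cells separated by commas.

b2, b1, c1, c2, c3, c4, c5

The 6-move cap with required stops at b1, c4 leaves no slack for detours.
Route from b2: up 1 to b1, right 1 to c1, down 4 to c5 — 6 moves in all.
Check: all required cells visited; 6 ≤ 6 moves.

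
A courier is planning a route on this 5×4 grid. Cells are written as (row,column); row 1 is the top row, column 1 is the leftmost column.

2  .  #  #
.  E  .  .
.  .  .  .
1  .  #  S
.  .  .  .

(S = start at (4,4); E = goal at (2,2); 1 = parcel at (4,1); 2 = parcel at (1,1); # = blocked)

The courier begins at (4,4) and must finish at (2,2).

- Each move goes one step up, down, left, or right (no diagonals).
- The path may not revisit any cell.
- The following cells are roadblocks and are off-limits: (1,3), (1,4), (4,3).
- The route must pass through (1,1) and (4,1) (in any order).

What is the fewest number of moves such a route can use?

10

Any route passes through (1,1) and (4,1) in some order between (4,4) and (2,2). Summing Manhattan distances along each leg and taking the cheapest ordering ((4,4) → (4,1) → (1,1) → (2,2)) gives a lower bound of 3 + 3 + 2 = 8 moves.
That bound ignores the blocked cells. Measuring each leg by the fewest moves that actually steer around them ((4,4)→(4,1): 5; (4,1)→(1,1): 3; (1,1)→(2,2): 2) raises the lower bound to 10.
A route of 10 moves exists: (4,4) → (3,4) → (3,3) → (3,2) → (4,2) → (4,1) → (3,1) → (2,1) → (1,1) → (1,2) → (2,2).
Since 10 matches that lower bound, it is optimal.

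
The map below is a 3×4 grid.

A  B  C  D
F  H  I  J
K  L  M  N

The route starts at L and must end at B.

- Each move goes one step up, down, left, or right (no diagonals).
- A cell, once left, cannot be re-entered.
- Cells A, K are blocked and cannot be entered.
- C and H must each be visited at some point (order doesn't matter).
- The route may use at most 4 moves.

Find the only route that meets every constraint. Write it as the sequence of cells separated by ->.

L -> H -> I -> C -> B

The 4-move cap with required stops at C, H leaves no slack for detours.
Route from L: up 1 to H, right 1 to I, up 1 to C, left 1 to B — 4 moves in all.
Check: all required cells visited; 4 ≤ 4 moves.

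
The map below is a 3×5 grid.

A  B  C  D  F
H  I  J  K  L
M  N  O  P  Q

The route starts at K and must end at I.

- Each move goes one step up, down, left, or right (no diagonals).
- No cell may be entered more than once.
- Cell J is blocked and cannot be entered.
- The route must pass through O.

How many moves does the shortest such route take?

4

Any route passes through O somewhere between K and I. Summing Manhattan distances along the two legs (K → O → I) gives a lower bound of 2 + 2 = 4 moves.
A route of 4 moves achieves this: K → P → O → N → I.
Since 4 matches the lower bound, it is optimal.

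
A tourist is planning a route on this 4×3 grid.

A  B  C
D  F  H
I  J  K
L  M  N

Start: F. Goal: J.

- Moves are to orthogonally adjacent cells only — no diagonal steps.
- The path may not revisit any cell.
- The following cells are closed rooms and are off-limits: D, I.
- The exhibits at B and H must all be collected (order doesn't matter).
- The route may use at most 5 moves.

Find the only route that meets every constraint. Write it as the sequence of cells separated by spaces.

F B C H K J

Any route must reach B and H and still end at J within 5 moves, so the order of the required stops is forced.
Route from F: up to B, right to C, 2× down (reaching K), left to J — 5 moves in all.
Check: all required cells visited; 5 ≤ 5 moves.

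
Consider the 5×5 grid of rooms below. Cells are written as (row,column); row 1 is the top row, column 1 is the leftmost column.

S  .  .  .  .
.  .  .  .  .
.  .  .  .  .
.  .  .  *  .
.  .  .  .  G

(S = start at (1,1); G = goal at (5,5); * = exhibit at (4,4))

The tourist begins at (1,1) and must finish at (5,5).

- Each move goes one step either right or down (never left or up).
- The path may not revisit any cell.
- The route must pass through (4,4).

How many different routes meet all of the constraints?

40

A right/down-only route from (1,1) to (5,5) makes exactly 4 down-moves and 4 right-moves in some order.
With no other constraints that would be C(8,4) = 70 routes.
Split at (4,4) and multiply the segment counts: (1,1)→(4,4): 20; (4,4)→(5,5): 2; product = 40.
That gives 40 routes.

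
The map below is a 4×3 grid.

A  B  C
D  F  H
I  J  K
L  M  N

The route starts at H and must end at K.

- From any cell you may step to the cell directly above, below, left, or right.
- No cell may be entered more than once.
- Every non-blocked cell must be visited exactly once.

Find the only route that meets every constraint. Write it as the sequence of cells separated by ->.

H -> C -> B -> A -> D -> F -> J -> I -> L -> M -> N -> K

Need to visit all 12 open cells exactly once, starting at H and ending at K.
Cell N has only two open neighbours (K and M), so the path must pass straight through it: one of those is the cell it's entered from and the other is where it exits.
Route from H: up to C, 2× left (reaching A), down to D, right to F, down to J, left to I, down to L, 2× right (reaching N), up to K — 11 moves in all.
Check: all 12 open cells covered.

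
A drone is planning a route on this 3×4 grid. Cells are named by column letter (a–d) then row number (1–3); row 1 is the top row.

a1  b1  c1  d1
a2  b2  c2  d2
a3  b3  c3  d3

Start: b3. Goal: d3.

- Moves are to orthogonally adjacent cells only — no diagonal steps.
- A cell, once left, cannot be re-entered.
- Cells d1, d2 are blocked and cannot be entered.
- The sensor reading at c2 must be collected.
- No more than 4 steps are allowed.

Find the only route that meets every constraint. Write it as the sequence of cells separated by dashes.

The budget equals the shortest possible length, so every move has to be on a shortest route through the required cells.
Route from b3: up 1 to b2, right 1 to c2, down 1 to c3, right 1 to d3 — 4 moves in all.
Check: all required cells visited; 4 ≤ 4 moves.

b3 - b2 - c2 - c3 - d3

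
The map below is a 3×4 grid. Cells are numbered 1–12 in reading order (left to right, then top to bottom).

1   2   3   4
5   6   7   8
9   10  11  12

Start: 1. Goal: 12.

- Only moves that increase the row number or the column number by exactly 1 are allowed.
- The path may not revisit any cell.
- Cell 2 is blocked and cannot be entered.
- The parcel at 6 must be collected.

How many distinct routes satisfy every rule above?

3

A right/down-only route from 1 to 12 makes exactly 2 down-moves and 3 right-moves in some order.
With no other constraints that would be C(5,2) = 10 routes.
Split at 6 and multiply the segment counts (each segment already excludes blocked cells): 1→6: 1; 6→12: 3; product = 3.
That gives 3 routes.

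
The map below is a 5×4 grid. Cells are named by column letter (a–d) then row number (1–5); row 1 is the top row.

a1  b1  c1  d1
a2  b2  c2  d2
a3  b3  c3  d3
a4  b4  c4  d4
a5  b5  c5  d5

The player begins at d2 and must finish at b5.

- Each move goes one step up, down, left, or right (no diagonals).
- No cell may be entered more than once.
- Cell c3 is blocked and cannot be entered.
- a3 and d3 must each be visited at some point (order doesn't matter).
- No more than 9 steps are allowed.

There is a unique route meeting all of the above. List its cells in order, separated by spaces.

d2 d3 d4 c4 b4 b3 a3 a4 a5 b5

The 9-move cap with required stops at a3, d3 leaves no slack for detours.
Route from d2: down 2 to d4, left 2 to b4, up 1 to b3, left 1 to a3, down 2 to a5, right 1 to b5 — 9 moves in all.
Check: all required cells visited; 9 ≤ 9 moves.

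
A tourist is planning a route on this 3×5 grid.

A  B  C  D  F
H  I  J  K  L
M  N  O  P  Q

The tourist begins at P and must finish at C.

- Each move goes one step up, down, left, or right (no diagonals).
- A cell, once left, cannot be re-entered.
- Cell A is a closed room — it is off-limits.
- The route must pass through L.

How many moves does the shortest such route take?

Any route passes through L somewhere between P and C. Summing Manhattan distances along the two legs (P → L → C) gives a lower bound of 2 + 3 = 5 moves.
A route of 5 moves achieves this: P → K → L → F → D → C.
Since 5 matches the lower bound, it is optimal.

5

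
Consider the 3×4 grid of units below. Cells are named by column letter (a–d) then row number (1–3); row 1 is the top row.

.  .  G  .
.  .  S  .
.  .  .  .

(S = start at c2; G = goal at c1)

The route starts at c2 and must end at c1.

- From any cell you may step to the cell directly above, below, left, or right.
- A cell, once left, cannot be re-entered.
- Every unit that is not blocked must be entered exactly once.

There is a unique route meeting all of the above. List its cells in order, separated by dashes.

Need to visit all 12 open cells exactly once, starting at c2 and ending at c1.
Route from c2: left 1 to b2, up 1 to b1, left 1 to a1, down 2 to a3, right 3 to d3, up 2 to d1, left 1 to c1 — 11 moves in all.
Check: all 12 open cells covered.

c2 - b2 - b1 - a1 - a2 - a3 - b3 - c3 - d3 - d2 - d1 - c1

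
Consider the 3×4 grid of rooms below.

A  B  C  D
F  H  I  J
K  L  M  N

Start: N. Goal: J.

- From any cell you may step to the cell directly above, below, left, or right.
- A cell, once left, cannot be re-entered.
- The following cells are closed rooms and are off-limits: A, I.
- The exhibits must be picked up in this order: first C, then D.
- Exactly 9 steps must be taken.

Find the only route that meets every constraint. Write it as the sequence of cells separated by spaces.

The waypoints must appear in the order C, D, with no cell reused.
Route from N: left 3 to K, up 1 to F, right 1 to H, up 1 to B, right 2 to D, down 1 to J — 9 moves in all.
Check: order respected (C at step 7, D at step 8); 9 moves as required.

N M L K F H B C D J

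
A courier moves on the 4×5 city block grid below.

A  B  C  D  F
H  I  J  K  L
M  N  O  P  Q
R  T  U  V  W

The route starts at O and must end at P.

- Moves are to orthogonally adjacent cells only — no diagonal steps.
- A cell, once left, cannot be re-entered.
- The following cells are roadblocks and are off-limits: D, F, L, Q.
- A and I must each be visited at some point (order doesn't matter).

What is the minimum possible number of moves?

Any route passes through A and I in some order between O and P. Summing Manhattan distances along each leg and taking the cheapest ordering (O → A → I → P) gives a lower bound of 4 + 2 + 3 = 9 moves.
A route of 9 moves achieves this: O → N → I → H → A → B → C → J → K → P.
Since 9 matches the lower bound, it is optimal.

9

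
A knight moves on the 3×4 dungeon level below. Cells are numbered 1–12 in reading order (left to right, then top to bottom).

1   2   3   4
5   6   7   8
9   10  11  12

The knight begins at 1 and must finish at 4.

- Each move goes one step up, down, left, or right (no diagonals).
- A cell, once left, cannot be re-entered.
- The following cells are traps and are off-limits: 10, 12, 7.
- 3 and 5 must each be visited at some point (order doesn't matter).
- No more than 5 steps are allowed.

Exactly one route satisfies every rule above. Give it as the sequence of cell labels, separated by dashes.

1 - 5 - 6 - 2 - 3 - 4

The 5-move cap with required stops at 3, 5 leaves no slack for detours.
Route from 1: down to 5, right to 6, up to 2, 2× right (reaching 4) — 5 moves in all.
Check: all required cells visited; 5 ≤ 5 moves.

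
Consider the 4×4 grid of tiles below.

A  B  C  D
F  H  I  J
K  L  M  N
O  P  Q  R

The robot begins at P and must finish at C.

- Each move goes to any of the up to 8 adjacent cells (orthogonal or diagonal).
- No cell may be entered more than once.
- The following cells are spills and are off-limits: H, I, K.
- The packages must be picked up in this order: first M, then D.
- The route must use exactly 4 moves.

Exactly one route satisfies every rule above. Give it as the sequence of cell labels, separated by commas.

P, M, J, D, C

The waypoints must appear in the order M, D, with no cell reused.
Route from P: 2× up-right (reaching J), up to D, left to C — 4 moves in all.
Check: order respected (M at step 1, D at step 3); 4 moves as required.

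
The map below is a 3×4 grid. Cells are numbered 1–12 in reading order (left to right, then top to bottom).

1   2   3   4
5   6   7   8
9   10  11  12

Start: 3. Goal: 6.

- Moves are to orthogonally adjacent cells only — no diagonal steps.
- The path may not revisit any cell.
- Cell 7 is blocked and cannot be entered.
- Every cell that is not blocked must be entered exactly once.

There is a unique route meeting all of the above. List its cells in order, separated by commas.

3, 4, 8, 12, 11, 10, 9, 5, 1, 2, 6

Need to visit all 11 open cells exactly once, starting at 3 and ending at 6.
Cell 1 has only two open neighbours (5 and 2), so the path must pass straight through it: one of those is the cell it's entered from and the other is where it exits.
Route from 3: right 1 to 4, down 2 to 12, left 3 to 9, up 2 to 1, right 1 to 2, down 1 to 6 — 10 moves in all.
Check: all 11 open cells covered.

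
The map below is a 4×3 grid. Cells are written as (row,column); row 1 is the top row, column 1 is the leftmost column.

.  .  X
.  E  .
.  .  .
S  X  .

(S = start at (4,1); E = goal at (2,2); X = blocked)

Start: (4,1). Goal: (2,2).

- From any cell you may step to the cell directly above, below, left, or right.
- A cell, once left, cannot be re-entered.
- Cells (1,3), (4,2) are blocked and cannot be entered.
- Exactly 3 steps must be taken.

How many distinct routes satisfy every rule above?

Need simple routes of exactly 3 moves from (4,1) to (2,2) (Manhattan distance 3, so 0 moves are spent on a detour and 0 undoing it).
Enumerating: (4,1) (3,1) (2,1) (2,2) | (4,1) (3,1) (3,2) (2,2).
That gives 2 routes.

2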